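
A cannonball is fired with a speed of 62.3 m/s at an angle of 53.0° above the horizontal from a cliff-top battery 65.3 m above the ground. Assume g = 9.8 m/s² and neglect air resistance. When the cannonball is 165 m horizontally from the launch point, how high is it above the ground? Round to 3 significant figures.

v_x = 62.3 cos 53.0° = 37.49 m/s, v_y0 = 62.3 sin 53.0° = 49.75 m/s.
Time to reach x = 165 m: t = x / v_x = 165 / 37.49 = 4.401 s.
y = 65.3 + v_y0 t − ½ g t² = 65.3 + 49.75×4.401 − 4.900×4.401² = 189 m.

189 m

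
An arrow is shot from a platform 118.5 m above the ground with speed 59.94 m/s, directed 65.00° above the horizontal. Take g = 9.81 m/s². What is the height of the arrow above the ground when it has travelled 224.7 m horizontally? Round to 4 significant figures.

v_x = 59.94 cos 65.00° = 25.332 m/s, v_y0 = 59.94 sin 65.00° = 54.324 m/s.
Time to reach x = 224.7 m: t = x / v_x = 224.7 / 25.332 = 8.8702 s.
y = 118.5 + v_y0 t − ½ g t² = 118.5 + 54.324×8.8702 − 4.905×8.8702² = 214.4 m.

214.4 m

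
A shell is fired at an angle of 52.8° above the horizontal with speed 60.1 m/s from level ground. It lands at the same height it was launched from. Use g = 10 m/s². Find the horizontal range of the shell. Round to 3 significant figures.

For level ground, R = v₀² sin(2θ) / g.
sin(2 × 52.8°) = sin 105.6° = 0.9632.
R = (60.1)² × 0.9632 / 10 = 348 m.

348 m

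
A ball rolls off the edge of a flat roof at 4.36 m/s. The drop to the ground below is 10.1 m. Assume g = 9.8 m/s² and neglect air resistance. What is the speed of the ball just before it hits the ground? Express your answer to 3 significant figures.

Fall time: t = √(2 × 10.1 / 9.8) = 1.436 s.
At impact: v_x = 4.36 m/s (unchanged), v_y = g t = 9.8 × 1.436 = 14.07 m/s.
Speed = √(v_x² + v_y²) = √(19.01 + 198.0) = 14.7 m/s.

14.7 m/s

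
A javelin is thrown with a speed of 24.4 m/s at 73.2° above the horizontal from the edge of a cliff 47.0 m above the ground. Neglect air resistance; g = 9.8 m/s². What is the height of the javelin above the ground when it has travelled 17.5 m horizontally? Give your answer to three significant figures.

v_x = 24.4 cos 73.2° = 7.052 m/s, v_y0 = 24.4 sin 73.2° = 23.36 m/s.
Time to reach x = 17.5 m: t = x / v_x = 17.5 / 7.052 = 2.482 s.
y = 47.0 + v_y0 t − ½ g t² = 47.0 + 23.36×2.482 − 4.900×2.482² = 74.8 m.

74.8 m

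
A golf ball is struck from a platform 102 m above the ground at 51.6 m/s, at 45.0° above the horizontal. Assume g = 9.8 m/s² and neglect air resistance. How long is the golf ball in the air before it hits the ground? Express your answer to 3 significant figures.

9.61 s

Vertical component: v_y = 51.6 sin 45.0° = 36.49 m/s.
Taking up as positive with launch at y = 102 m, landing at y = 0: 0 = 102 + 36.49 t − ½(9.8) t².
Solving 4.900 t² − 36.49 t − 102 = 0 gives t = [36.49 + √(36.49² + 4·4.900·102)] / 9.800 = 9.61 s.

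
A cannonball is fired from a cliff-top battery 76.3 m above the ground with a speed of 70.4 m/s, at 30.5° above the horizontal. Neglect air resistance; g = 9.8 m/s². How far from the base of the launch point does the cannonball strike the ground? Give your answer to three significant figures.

547 m

Components: v_x = 70.4 cos 30.5° = 60.66 m/s, v_y = 70.4 sin 30.5° = 35.73 m/s.
Vertical: 0 = 76.3 + 35.73 t − ½(9.8) t² ⇒ 4.900 t² − 35.73 t − 76.3 = 0.
t = [35.73 + √(1277 + 1495)] / 9.800 = 9.018 s.
Horizontal: R = v_x · t = 60.66 × 9.018 = 547 m.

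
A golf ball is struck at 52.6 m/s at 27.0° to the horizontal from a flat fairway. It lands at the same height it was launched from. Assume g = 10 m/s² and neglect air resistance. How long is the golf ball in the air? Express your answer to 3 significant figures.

Vertical component: v_y = 52.6 sin 27.0° = 23.88 m/s.
For a projectile landing at launch height, time of flight is t = 2 v_y / g = 2 × 23.88 / 10 = 4.78 s.

4.78 s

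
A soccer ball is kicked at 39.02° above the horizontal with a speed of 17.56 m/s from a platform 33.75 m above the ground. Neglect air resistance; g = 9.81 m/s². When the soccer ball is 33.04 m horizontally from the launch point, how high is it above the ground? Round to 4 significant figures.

v_x = 17.56 cos 39.02° = 13.643 m/s, v_y0 = 17.56 sin 39.02° = 11.056 m/s.
Time to reach x = 33.04 m: t = x / v_x = 33.04 / 13.643 = 2.4218 s.
y = 33.75 + v_y0 t − ½ g t² = 33.75 + 11.056×2.4218 − 4.905×2.4218² = 31.76 m.

31.76 m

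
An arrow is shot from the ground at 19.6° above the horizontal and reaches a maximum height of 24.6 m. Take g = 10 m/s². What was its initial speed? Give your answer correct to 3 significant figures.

At maximum height v_y = 0, so (v₀ sin θ)² = 2 g H.
v₀ sin 19.6° = √(2 × 10 × 24.6) = 22.18 m/s.
v₀ = 22.18 / sin 19.6° = 22.18 / 0.3355 = 66.1 m/s.

66.1 m/s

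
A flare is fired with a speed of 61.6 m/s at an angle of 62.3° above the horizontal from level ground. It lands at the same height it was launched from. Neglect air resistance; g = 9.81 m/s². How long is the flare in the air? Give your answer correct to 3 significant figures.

11.1 s

Vertical component: v_y = 61.6 sin 62.3° = 54.54 m/s.
For a projectile landing at launch height, time of flight is t = 2 v_y / g = 2 × 54.54 / 9.81 = 11.1 s.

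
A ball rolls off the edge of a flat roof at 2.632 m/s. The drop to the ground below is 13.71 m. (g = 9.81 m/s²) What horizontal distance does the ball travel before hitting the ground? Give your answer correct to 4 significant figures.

Initial vertical velocity is zero, so the fall time comes from h = ½ g t²: t = √(2 × 13.71 / 9.81) = 1.6719 s.
Horizontal motion is uniform at 2.632 m/s, so x = 2.632 × 1.6719 = 4.400 m.

4.400 m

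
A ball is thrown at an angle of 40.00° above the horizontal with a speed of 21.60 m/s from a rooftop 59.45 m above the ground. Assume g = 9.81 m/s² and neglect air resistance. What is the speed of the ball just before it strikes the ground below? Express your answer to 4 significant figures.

v_x = 21.60 cos 40.00° = 16.547 m/s is unchanged throughout.
For the vertical component, v_y² = v_y0² + 2 g h = (13.884)² + 2×9.81×59.45 = 1359.2, so |v_y| = 36.867 m/s.
Impact speed = √(v_x² + v_y²) = √(273.80 + 1359.2) = 40.41 m/s.

40.41 m/s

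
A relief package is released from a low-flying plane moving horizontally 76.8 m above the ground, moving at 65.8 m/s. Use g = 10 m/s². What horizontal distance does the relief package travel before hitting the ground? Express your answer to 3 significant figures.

258 m

Initial vertical velocity is zero, so the fall time comes from h = ½ g t²: t = √(2 × 76.8 / 10) = 3.919 s.
Horizontal motion is uniform at 65.8 m/s, so x = 65.8 × 3.919 = 258 m.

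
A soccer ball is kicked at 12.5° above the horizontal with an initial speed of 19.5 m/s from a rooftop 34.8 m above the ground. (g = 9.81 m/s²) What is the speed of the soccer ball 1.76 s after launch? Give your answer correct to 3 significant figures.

23.1 m/s

v_x = 19.5 cos 12.5° = 19.04 m/s (constant).
v_y(t) = 19.5 sin 12.5° − g t = 4.221 − 9.81 × 1.76 = -13.04 m/s.
Speed = √(v_x² + v_y²) = √(362.5 + 170.0) = 23.1 m/s.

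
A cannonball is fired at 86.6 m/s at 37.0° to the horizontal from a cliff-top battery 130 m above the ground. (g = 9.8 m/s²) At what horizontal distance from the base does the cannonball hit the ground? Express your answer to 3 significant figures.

Components: v_x = 86.6 cos 37.0° = 69.16 m/s, v_y = 86.6 sin 37.0° = 52.12 m/s.
Vertical: 0 = 130 + 52.12 t − ½(9.8) t² ⇒ 4.900 t² − 52.12 t − 130 = 0.
t = [52.12 + √(2716 + 2548)] / 9.800 = 12.72 s.
Horizontal: R = v_x · t = 69.16 × 12.72 = 880 m.

880 m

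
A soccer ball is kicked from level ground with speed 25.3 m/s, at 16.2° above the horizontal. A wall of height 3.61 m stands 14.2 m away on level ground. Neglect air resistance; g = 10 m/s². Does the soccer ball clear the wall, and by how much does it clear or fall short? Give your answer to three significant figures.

v_x = 25.3 cos 16.2° = 24.30 m/s; v_y0 = 25.3 sin 16.2° = 7.058 m/s.
Time to reach the wall: t = 14.2 / 24.30 = 0.5844 s.
Height at that point: y = 7.058×0.5844 − 5.000×0.5844² = 2.417 m.
That is 3.61 − 2.417 = 1.19 m below the top of the wall, so the soccer ball does not clear it.

No — it falls 1.19 m short of clearing the wall.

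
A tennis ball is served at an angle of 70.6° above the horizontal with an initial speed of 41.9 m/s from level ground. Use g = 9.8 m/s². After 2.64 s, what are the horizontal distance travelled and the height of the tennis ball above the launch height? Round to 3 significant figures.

v_x = 41.9 cos 70.6° = 13.92 m/s; v_y0 = 41.9 sin 70.6° = 39.52 m/s.
x = v_x t = 13.92 × 2.64 = 36.7 m.
y = v_y0 t − ½ g t² = 39.52×2.64 − 4.900×2.64² = 70.2 m.

x = 36.7 m, y = 70.2 m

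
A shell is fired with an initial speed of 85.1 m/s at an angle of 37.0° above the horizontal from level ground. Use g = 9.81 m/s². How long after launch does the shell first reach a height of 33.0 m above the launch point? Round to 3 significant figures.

v_y0 = 85.1 sin 37.0° = 51.21 m/s.
Set y = v_y0 t − ½ g t² = 33.0: 4.905 t² − 51.21 t + 33.0 = 0.
t = [51.21 ± √(2622 − 647.5)] / 9.81 = (51.21 ± 44.44) / 9.81, giving t = 0.690 s or t = 9.75 s.
The shell is on the way up at the first time, so t = 0.690 s.

0.690 s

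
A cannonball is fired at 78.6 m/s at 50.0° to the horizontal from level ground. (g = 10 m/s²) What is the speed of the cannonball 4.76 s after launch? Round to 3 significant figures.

52.1 m/s

v_x = 78.6 cos 50.0° = 50.52 m/s (constant).
v_y(t) = 78.6 sin 50.0° − g t = 60.21 − 10 × 4.76 = 12.61 m/s.
Speed = √(v_x² + v_y²) = √(2552 + 159.0) = 52.1 m/s.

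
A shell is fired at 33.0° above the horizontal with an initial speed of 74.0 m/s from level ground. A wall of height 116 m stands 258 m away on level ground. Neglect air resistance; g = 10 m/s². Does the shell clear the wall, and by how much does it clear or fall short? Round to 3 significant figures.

v_x = 74.0 cos 33.0° = 62.06 m/s; v_y0 = 74.0 sin 33.0° = 40.30 m/s.
Time to reach the wall: t = 258 / 62.06 = 4.157 s.
Height at that point: y = 40.30×4.157 − 5.000×4.157² = 81.12 m.
That is 116 − 81.12 = 34.9 m below the top of the wall, so the shell does not clear it.

No — it falls 34.9 m short of clearing the wall.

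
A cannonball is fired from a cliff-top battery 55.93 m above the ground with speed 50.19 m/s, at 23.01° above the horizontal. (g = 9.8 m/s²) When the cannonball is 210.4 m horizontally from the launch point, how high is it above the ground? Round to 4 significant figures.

43.64 m

v_x = 50.19 cos 23.01° = 46.197 m/s, v_y0 = 50.19 sin 23.01° = 19.619 m/s.
Time to reach x = 210.4 m: t = x / v_x = 210.4 / 46.197 = 4.5544 s.
y = 55.93 + v_y0 t − ½ g t² = 55.93 + 19.619×4.5544 − 4.900×4.5544² = 43.64 m.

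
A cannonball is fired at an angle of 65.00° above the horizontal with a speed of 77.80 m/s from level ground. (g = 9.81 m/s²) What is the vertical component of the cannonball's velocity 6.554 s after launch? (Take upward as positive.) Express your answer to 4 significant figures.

6.216 m/s

Initial vertical component: v_y0 = 77.80 sin 65.00° = 70.511 m/s.
v_y(t) = v_y0 − g t = 70.511 − 9.81 × 6.554 = 6.216 m/s.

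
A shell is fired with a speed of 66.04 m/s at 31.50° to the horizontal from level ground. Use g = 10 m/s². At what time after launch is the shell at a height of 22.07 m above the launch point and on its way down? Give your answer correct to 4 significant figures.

v_y0 = 66.04 sin 31.50° = 34.506 m/s.
Set y = v_y0 t − ½ g t² = 22.07: 5.000 t² − 34.506 t + 22.07 = 0.
t = [34.506 ± √(1190.7 − 441.40)] / 10 = (34.506 ± 27.373) / 10, giving t = 0.7133 s or t = 6.188 s.
On the way down corresponds to the larger root: t = 6.188 s.

6.188 s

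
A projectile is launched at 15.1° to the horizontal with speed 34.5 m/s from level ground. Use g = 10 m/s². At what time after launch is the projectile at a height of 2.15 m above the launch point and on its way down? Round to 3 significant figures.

v_y0 = 34.5 sin 15.1° = 8.987 m/s.
Set y = v_y0 t − ½ g t² = 2.15: 5.000 t² − 8.987 t + 2.15 = 0.
t = [8.987 ± √(80.77 − 43.00)] / 10 = (8.987 ± 6.146) / 10, giving t = 0.284 s or t = 1.51 s.
On the way down corresponds to the larger root: t = 1.51 s.

1.51 s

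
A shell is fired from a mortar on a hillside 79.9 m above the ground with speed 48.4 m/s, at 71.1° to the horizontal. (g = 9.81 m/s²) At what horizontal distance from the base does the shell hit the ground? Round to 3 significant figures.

170 m

Components: v_x = 48.4 cos 71.1° = 15.68 m/s, v_y = 48.4 sin 71.1° = 45.79 m/s.
Vertical: 0 = 79.9 + 45.79 t − ½(9.81) t² ⇒ 4.905 t² − 45.79 t − 79.9 = 0.
t = [45.79 + √(2097 + 1568)] / 9.810 = 10.84 s.
Horizontal: R = v_x · t = 15.68 × 10.84 = 170 m.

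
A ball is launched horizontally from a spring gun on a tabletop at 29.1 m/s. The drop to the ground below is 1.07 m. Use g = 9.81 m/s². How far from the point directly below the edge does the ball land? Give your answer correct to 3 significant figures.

13.6 m

Initial vertical velocity is zero, so the fall time comes from h = ½ g t²: t = √(2 × 1.07 / 9.81) = 0.4671 s.
Horizontal motion is uniform at 29.1 m/s, so x = 29.1 × 0.4671 = 13.6 m.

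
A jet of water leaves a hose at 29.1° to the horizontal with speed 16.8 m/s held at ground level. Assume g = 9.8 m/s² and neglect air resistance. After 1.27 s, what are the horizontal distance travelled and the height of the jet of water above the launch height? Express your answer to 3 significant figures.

x = 18.6 m, y = 2.47 m

v_x = 16.8 cos 29.1° = 14.68 m/s; v_y0 = 16.8 sin 29.1° = 8.170 m/s.
x = v_x t = 14.68 × 1.27 = 18.6 m.
y = v_y0 t − ½ g t² = 8.170×1.27 − 4.900×1.27² = 2.47 m.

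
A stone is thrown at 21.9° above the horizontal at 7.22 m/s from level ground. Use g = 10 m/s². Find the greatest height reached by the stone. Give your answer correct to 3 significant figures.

Vertical component of launch velocity: v_y = 7.22 sin 21.9° = 2.693 m/s.
At the highest point the vertical velocity is zero, so v_y² = 2 g h_max.
h_max = (2.693)² / (2 × 10) = 7.252 / 20.00 = 0.363 m.

0.363 m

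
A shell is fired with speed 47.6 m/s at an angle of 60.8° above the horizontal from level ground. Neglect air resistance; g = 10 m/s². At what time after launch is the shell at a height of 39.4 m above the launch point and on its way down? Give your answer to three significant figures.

v_y0 = 47.6 sin 60.8° = 41.55 m/s.
Set y = v_y0 t − ½ g t² = 39.4: 5.000 t² − 41.55 t + 39.4 = 0.
t = [41.55 ± √(1726 − 788.0)] / 10 = (41.55 ± 30.63) / 10, giving t = 1.09 s or t = 7.22 s.
On the way down corresponds to the larger root: t = 7.22 s.

7.22 s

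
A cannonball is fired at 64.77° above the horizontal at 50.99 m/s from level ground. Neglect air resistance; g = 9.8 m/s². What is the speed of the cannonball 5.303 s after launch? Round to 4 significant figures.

22.51 m/s

v_x = 50.99 cos 64.77° = 21.735 m/s (constant).
v_y(t) = 50.99 sin 64.77° − g t = 46.126 − 9.8 × 5.303 = -5.8434 m/s.
Speed = √(v_x² + v_y²) = √(472.41 + 34.145) = 22.51 m/s.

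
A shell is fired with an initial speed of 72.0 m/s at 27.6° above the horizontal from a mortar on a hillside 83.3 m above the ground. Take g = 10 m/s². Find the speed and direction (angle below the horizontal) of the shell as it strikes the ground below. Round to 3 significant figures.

82.8 m/s at 39.6° below the horizontal

v_x = 72.0 cos 27.6° = 63.81 m/s (constant).
|v_y| at impact = √((33.36)² + 2×10×83.3) = 52.72 m/s.
Speed = √(63.81² + 52.72²) = 82.8 m/s; angle = arctan(52.72/63.81) = 39.6° below horizontal.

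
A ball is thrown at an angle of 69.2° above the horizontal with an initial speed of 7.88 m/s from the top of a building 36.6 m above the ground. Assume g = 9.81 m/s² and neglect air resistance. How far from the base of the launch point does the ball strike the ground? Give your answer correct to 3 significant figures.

10.0 m

Components: v_x = 7.88 cos 69.2° = 2.798 m/s, v_y = 7.88 sin 69.2° = 7.366 m/s.
Vertical: 0 = 36.6 + 7.366 t − ½(9.81) t² ⇒ 4.905 t² − 7.366 t − 36.6 = 0.
t = [7.366 + √(54.26 + 718.1)] / 9.810 = 3.584 s.
Horizontal: R = v_x · t = 2.798 × 3.584 = 10.0 m.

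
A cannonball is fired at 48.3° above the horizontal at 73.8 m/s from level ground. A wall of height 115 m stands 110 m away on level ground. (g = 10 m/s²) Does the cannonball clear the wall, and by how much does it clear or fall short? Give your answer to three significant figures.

v_x = 73.8 cos 48.3° = 49.09 m/s; v_y0 = 73.8 sin 48.3° = 55.10 m/s.
Time to reach the wall: t = 110 / 49.09 = 2.241 s.
Height at that point: y = 55.10×2.241 − 5.000×2.241² = 98.37 m.
That is 115 − 98.37 = 16.6 m below the top of the wall, so the cannonball does not clear it.

No — it falls 16.6 m short of clearing the wall.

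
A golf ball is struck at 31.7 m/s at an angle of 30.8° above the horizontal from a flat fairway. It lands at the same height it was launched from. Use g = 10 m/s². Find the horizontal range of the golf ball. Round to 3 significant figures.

88.4 m

For level ground, R = v₀² sin(2θ) / g.
sin(2 × 30.8°) = sin 61.60° = 0.8796.
R = (31.7)² × 0.8796 / 10 = 88.4 m.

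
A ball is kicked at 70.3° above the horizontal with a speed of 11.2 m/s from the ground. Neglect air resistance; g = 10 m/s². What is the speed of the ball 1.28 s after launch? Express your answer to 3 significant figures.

v_x = 11.2 cos 70.3° = 3.775 m/s (constant).
v_y(t) = 11.2 sin 70.3° − g t = 10.54 − 10 × 1.28 = -2.260 m/s.
Speed = √(v_x² + v_y²) = √(14.25 + 5.108) = 4.40 m/s.

4.40 m/s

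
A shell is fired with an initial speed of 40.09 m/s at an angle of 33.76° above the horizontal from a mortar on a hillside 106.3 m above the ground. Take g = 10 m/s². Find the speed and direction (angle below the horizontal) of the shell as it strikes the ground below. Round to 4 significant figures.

v_x = 40.09 cos 33.76° = 33.330 m/s (constant).
|v_y| at impact = √((22.279)² + 2×10×106.3) = 51.209 m/s.
Speed = √(33.330² + 51.209²) = 61.10 m/s; angle = arctan(51.209/33.330) = 56.94° below horizontal.

61.10 m/s at 56.94° below the horizontal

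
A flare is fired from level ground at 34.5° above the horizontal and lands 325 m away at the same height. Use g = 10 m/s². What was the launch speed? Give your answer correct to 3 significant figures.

59.0 m/s

On level ground, R = v₀² sin(2θ) / g, so v₀ = √(R g / sin 2θ).
sin(2 × 34.5°) = 0.9336.
v₀ = √(325 × 10 / 0.9336) = √3481 = 59.0 m/s.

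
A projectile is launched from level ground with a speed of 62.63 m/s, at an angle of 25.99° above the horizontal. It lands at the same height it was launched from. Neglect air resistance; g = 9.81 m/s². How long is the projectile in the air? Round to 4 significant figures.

Vertical component: v_y = 62.63 sin 25.99° = 27.445 m/s.
For a projectile landing at launch height, time of flight is t = 2 v_y / g = 2 × 27.445 / 9.81 = 5.595 s.

5.595 s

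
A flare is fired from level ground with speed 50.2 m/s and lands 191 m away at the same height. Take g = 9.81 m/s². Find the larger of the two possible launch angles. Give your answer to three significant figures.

66.0°

Level-ground range: R = v₀² sin(2θ)/g ⇒ sin 2θ = R g / v₀² = 191×9.81/50.2² = 0.7435.
2θ = arcsin(0.7435) = 48.03° or 180° − 48.03° = 131.97°.
So θ = 24.0° or θ = 66.0°.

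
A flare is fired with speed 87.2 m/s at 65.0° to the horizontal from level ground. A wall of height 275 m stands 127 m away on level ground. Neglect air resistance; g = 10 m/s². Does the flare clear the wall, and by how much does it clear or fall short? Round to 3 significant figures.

v_x = 87.2 cos 65.0° = 36.85 m/s; v_y0 = 87.2 sin 65.0° = 79.03 m/s.
Time to reach the wall: t = 127 / 36.85 = 3.446 s.
Height at that point: y = 79.03×3.446 − 5.000×3.446² = 213.0 m.
That is 275 − 213.0 = 62.0 m below the top of the wall, so the flare does not clear it.

No — it falls 62.0 m short of clearing the wall.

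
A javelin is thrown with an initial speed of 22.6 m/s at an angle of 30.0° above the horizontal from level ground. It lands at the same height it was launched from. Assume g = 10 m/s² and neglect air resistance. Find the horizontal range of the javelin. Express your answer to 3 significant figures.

Components: v_x = 22.6 cos 30.0° = 19.57 m/s, v_y = 22.6 sin 30.0° = 11.30 m/s.
Time of flight (same landing height): t = 2 v_y / g = 2 × 11.30 / 10 = 2.260 s.
Range: R = v_x · t = 19.57 × 2.260 = 44.2 m.

44.2 m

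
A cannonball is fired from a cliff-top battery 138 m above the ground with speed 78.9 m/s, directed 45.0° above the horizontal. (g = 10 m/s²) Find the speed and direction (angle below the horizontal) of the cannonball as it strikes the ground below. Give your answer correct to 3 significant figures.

94.8 m/s at 53.9° below the horizontal

v_x = 78.9 cos 45.0° = 55.79 m/s (constant).
|v_y| at impact = √((55.79)² + 2×10×138) = 76.63 m/s.
Speed = √(55.79² + 76.63²) = 94.8 m/s; angle = arctan(76.63/55.79) = 53.9° below horizontal.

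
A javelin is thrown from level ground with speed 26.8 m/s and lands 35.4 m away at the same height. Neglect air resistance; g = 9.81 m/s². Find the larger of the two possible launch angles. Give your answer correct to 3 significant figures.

75.5°

Level-ground range: R = v₀² sin(2θ)/g ⇒ sin 2θ = R g / v₀² = 35.4×9.81/26.8² = 0.4835.
2θ = arcsin(0.4835) = 28.91° or 180° − 28.91° = 151.09°.
So θ = 14.5° or θ = 75.5°.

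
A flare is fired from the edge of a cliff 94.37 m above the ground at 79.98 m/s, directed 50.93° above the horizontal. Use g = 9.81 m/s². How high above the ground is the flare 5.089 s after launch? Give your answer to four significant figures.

283.3 m

v_y0 = 79.98 sin 50.93° = 62.095 m/s.
y(t) = 94.37 + v_y0 t − ½ g t² = 94.37 + 62.095×5.089 − ½×9.81×5.089² = 283.3 m.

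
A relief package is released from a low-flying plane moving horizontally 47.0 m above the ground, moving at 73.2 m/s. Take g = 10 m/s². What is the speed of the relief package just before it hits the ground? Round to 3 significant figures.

79.4 m/s

Fall time: t = √(2 × 47.0 / 10) = 3.066 s.
At impact: v_x = 73.2 m/s (unchanged), v_y = g t = 10 × 3.066 = 30.66 m/s.
Speed = √(v_x² + v_y²) = √(5358 + 940.0) = 79.4 m/s.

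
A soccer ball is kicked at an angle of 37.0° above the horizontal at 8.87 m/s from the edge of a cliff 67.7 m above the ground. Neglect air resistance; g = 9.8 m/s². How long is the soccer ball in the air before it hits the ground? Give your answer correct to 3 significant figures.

Vertical component: v_y = 8.87 sin 37.0° = 5.338 m/s.
Taking up as positive with launch at y = 67.7 m, landing at y = 0: 0 = 67.7 + 5.338 t − ½(9.8) t².
Solving 4.900 t² − 5.338 t − 67.7 = 0 gives t = [5.338 + √(5.338² + 4·4.900·67.7)] / 9.800 = 4.30 s.

4.30 s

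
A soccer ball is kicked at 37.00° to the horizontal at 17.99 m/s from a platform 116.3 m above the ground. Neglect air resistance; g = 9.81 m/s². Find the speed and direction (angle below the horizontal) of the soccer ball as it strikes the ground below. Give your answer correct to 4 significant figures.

v_x = 17.99 cos 37.00° = 14.367 m/s (constant).
|v_y| at impact = √((10.827)² + 2×9.81×116.3) = 48.980 m/s.
Speed = √(14.367² + 48.980²) = 51.04 m/s; angle = arctan(48.980/14.367) = 73.65° below horizontal.

51.04 m/s at 73.65° below the horizontal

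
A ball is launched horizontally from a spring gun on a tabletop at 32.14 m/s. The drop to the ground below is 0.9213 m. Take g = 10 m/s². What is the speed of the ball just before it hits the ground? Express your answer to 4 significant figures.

Fall time: t = √(2 × 0.9213 / 10) = 0.42926 s.
At impact: v_x = 32.14 m/s (unchanged), v_y = g t = 10 × 0.42926 = 4.2926 m/s.
Speed = √(v_x² + v_y²) = √(1033.0 + 18.426) = 32.43 m/s.

32.43 m/s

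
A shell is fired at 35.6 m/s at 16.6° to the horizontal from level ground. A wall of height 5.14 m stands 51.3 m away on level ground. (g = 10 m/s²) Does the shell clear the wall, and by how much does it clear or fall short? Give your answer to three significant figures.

No — it falls 1.15 m short of clearing the wall.

v_x = 35.6 cos 16.6° = 34.12 m/s; v_y0 = 35.6 sin 16.6° = 10.17 m/s.
Time to reach the wall: t = 51.3 / 34.12 = 1.504 s.
Height at that point: y = 10.17×1.504 − 5.000×1.504² = 3.986 m.
That is 5.14 − 3.986 = 1.15 m below the top of the wall, so the shell does not clear it.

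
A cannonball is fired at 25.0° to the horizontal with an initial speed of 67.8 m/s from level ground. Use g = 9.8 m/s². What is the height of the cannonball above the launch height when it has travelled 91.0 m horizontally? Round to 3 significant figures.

v_x = 67.8 cos 25.0° = 61.45 m/s, v_y0 = 67.8 sin 25.0° = 28.65 m/s.
Time to reach x = 91.0 m: t = x / v_x = 91.0 / 61.45 = 1.481 s.
y = v_y0 t − ½ g t² = 28.65×1.481 − 4.900×1.481² = 31.7 m.

31.7 m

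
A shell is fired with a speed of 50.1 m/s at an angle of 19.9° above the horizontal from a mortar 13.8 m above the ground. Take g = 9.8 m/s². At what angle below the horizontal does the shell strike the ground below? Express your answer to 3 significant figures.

26.7°

v_x = 50.1 cos 19.9° = 47.11 m/s.
At impact |v_y| = √(v_y0² + 2 g h) = √(17.05² + 2×9.8×13.8) = 23.69 m/s.
Angle below horizontal = arctan(|v_y| / v_x) = arctan(23.69 / 47.11) = 26.7°.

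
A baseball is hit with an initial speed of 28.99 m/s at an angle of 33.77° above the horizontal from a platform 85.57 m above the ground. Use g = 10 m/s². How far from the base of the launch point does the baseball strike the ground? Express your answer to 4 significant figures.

145.8 m

Components: v_x = 28.99 cos 33.77° = 24.099 m/s, v_y = 28.99 sin 33.77° = 16.114 m/s.
Vertical: 0 = 85.57 + 16.114 t − ½(10) t² ⇒ 5.000 t² − 16.114 t − 85.57 = 0.
t = [16.114 + √(259.66 + 1711.4)] / 10.00 = 6.0511 s.
Horizontal: R = v_x · t = 24.099 × 6.0511 = 145.8 m.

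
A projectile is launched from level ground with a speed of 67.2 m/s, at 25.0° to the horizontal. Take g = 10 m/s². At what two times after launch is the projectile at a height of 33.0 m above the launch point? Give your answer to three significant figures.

1.63 s and 4.05 s

v_y0 = 67.2 sin 25.0° = 28.40 m/s.
Set y = v_y0 t − ½ g t² = 33.0: 5.000 t² − 28.40 t + 33.0 = 0.
t = [28.40 ± √(806.6 − 660.0)] / 10 = (28.40 ± 12.11) / 10, giving t = 1.63 s or t = 4.05 s.
So the projectile is at 33.0 m at t = 1.63 s (rising) and t = 4.05 s (falling).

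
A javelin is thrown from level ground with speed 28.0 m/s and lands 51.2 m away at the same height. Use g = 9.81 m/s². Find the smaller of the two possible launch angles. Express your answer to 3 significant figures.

Level-ground range: R = v₀² sin(2θ)/g ⇒ sin 2θ = R g / v₀² = 51.2×9.81/28.0² = 0.6407.
2θ = arcsin(0.6407) = 39.84° or 180° − 39.84° = 140.16°.
So θ = 19.9° or θ = 70.1°.

19.9°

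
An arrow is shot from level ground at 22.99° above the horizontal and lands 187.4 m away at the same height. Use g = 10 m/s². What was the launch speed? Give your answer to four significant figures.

51.05 m/s

On level ground, R = v₀² sin(2θ) / g, so v₀ = √(R g / sin 2θ).
sin(2 × 22.99°) = 0.7191.
v₀ = √(187.4 × 10 / 0.7191) = √2606.0 = 51.05 m/s.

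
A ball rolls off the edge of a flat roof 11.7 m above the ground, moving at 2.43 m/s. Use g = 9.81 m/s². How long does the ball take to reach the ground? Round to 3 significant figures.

The horizontal speed doesn't affect the fall. With v_y0 = 0, h = ½ g t².
t = √(2 × 11.7 / 9.81) = √2.385 = 1.54 s.

1.54 s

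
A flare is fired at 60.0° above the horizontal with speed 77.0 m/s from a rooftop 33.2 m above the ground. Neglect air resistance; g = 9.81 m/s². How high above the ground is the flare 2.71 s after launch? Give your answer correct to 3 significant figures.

v_y0 = 77.0 sin 60.0° = 66.68 m/s.
y(t) = 33.2 + v_y0 t − ½ g t² = 33.2 + 66.68×2.71 − ½×9.81×2.71² = 178 m.

178 m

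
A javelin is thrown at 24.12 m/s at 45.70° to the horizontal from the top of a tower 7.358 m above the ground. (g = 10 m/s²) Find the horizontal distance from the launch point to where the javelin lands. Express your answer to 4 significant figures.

64.62 m

Components: v_x = 24.12 cos 45.70° = 16.846 m/s, v_y = 24.12 sin 45.70° = 17.263 m/s.
Vertical: 0 = 7.358 + 17.263 t − ½(10) t² ⇒ 5.000 t² − 17.263 t − 7.358 = 0.
t = [17.263 + √(298.01 + 147.16)] / 10.00 = 3.8362 s.
Horizontal: R = v_x · t = 16.846 × 3.8362 = 64.62 m.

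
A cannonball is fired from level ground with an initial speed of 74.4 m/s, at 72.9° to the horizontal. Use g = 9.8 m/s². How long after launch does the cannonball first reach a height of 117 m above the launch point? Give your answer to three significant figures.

v_y0 = 74.4 sin 72.9° = 71.11 m/s.
Set y = v_y0 t − ½ g t² = 117: 4.900 t² − 71.11 t + 117 = 0.
t = [71.11 ± √(5057 − 2293)] / 9.8 = (71.11 ± 52.57) / 9.8, giving t = 1.89 s or t = 12.6 s.
The cannonball is on the way up at the first time, so t = 1.89 s.

1.89 s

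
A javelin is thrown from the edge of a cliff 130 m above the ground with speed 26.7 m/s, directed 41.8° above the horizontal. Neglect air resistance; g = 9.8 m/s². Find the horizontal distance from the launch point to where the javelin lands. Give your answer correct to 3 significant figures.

Components: v_x = 26.7 cos 41.8° = 19.90 m/s, v_y = 26.7 sin 41.8° = 17.80 m/s.
Vertical: 0 = 130 + 17.80 t − ½(9.8) t² ⇒ 4.900 t² − 17.80 t − 130 = 0.
t = [17.80 + √(316.8 + 2548)] / 9.800 = 7.278 s.
Horizontal: R = v_x · t = 19.90 × 7.278 = 145 m.

145 m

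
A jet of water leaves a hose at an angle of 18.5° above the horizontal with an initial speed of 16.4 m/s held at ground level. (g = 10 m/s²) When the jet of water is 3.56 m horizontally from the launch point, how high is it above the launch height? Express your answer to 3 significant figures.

v_x = 16.4 cos 18.5° = 15.55 m/s, v_y0 = 16.4 sin 18.5° = 5.204 m/s.
Time to reach x = 3.56 m: t = x / v_x = 3.56 / 15.55 = 0.2289 s.
y = v_y0 t − ½ g t² = 5.204×0.2289 − 5.000×0.2289² = 0.929 m.

0.929 m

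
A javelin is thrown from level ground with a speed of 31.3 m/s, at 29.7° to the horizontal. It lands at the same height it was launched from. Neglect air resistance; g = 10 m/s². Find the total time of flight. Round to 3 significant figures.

Vertical component: v_y = 31.3 sin 29.7° = 15.51 m/s.
For a projectile landing at launch height, time of flight is t = 2 v_y / g = 2 × 15.51 / 10 = 3.10 s.

3.10 s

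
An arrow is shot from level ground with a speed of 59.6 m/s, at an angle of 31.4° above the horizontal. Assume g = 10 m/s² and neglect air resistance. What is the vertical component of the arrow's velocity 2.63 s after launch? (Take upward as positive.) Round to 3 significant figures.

Initial vertical component: v_y0 = 59.6 sin 31.4° = 31.05 m/s.
v_y(t) = v_y0 − g t = 31.05 − 10 × 2.63 = 4.75 m/s.

4.75 m/s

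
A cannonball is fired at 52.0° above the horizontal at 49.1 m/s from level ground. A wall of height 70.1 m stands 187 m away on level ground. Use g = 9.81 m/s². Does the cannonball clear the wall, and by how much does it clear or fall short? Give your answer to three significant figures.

v_x = 49.1 cos 52.0° = 30.23 m/s; v_y0 = 49.1 sin 52.0° = 38.69 m/s.
Time to reach the wall: t = 187 / 30.23 = 6.186 s.
Height at that point: y = 38.69×6.186 − 4.905×6.186² = 51.64 m.
That is 70.1 − 51.64 = 18.5 m below the top of the wall, so the cannonball does not clear it.

No — it falls 18.5 m short of clearing the wall.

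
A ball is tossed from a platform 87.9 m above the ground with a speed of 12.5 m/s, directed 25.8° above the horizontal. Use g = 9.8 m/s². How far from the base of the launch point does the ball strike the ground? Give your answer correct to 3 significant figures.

Components: v_x = 12.5 cos 25.8° = 11.25 m/s, v_y = 12.5 sin 25.8° = 5.440 m/s.
Vertical: 0 = 87.9 + 5.440 t − ½(9.8) t² ⇒ 4.900 t² − 5.440 t − 87.9 = 0.
t = [5.440 + √(29.59 + 1723)] / 9.800 = 4.827 s.
Horizontal: R = v_x · t = 11.25 × 4.827 = 54.3 m.

54.3 m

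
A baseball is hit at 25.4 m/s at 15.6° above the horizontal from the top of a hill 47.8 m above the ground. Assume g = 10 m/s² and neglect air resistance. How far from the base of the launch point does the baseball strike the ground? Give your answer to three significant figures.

Components: v_x = 25.4 cos 15.6° = 24.46 m/s, v_y = 25.4 sin 15.6° = 6.831 m/s.
Vertical: 0 = 47.8 + 6.831 t − ½(10) t² ⇒ 5.000 t² − 6.831 t − 47.8 = 0.
t = [6.831 + √(46.66 + 956.0)] / 10.00 = 3.850 s.
Horizontal: R = v_x · t = 24.46 × 3.850 = 94.2 m.

94.2 m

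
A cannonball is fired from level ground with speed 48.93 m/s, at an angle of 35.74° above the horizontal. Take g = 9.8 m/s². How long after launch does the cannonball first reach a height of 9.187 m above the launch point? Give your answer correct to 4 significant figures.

v_y0 = 48.93 sin 35.74° = 28.580 m/s.
Set y = v_y0 t − ½ g t² = 9.187: 4.900 t² − 28.580 t + 9.187 = 0.
t = [28.580 ± √(816.82 − 180.07)] / 9.8 = (28.580 ± 25.234) / 9.8, giving t = 0.3414 s or t = 5.491 s.
The cannonball is on the way up at the first time, so t = 0.3414 s.

0.3414 s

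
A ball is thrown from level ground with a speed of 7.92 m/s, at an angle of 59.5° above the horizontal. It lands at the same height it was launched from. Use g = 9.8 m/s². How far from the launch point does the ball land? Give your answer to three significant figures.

5.60 m

Components: v_x = 7.92 cos 59.5° = 4.020 m/s, v_y = 7.92 sin 59.5° = 6.824 m/s.
Time of flight (same landing height): t = 2 v_y / g = 2 × 6.824 / 9.8 = 1.393 s.
Range: R = v_x · t = 4.020 × 1.393 = 5.60 m.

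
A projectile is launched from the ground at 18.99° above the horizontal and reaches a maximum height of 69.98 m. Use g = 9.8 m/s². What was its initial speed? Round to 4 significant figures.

At maximum height v_y = 0, so (v₀ sin θ)² = 2 g H.
v₀ sin 18.99° = √(2 × 9.8 × 69.98) = 37.035 m/s.
v₀ = 37.035 / sin 18.99° = 37.035 / 0.3254 = 113.8 m/s.

113.8 m/s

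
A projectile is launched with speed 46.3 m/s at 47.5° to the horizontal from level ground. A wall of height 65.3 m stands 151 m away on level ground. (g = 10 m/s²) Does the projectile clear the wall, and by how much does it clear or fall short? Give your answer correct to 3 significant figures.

No — it falls 17.0 m short of clearing the wall.

v_x = 46.3 cos 47.5° = 31.28 m/s; v_y0 = 46.3 sin 47.5° = 34.14 m/s.
Time to reach the wall: t = 151 / 31.28 = 4.827 s.
Height at that point: y = 34.14×4.827 − 5.000×4.827² = 48.29 m.
That is 65.3 − 48.29 = 17.0 m below the top of the wall, so the projectile does not clear it.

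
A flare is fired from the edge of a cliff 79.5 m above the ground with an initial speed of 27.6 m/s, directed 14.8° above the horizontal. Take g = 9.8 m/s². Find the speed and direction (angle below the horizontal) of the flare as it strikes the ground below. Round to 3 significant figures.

v_x = 27.6 cos 14.8° = 26.68 m/s (constant).
|v_y| at impact = √((7.050)² + 2×9.8×79.5) = 40.10 m/s.
Speed = √(26.68² + 40.10²) = 48.2 m/s; angle = arctan(40.10/26.68) = 56.4° below horizontal.

48.2 m/s at 56.4° below the horizontal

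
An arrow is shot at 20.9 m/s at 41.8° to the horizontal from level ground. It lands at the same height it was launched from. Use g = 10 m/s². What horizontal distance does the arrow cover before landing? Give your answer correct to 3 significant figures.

For level ground, R = v₀² sin(2θ) / g.
sin(2 × 41.8°) = sin 83.60° = 0.9938.
R = (20.9)² × 0.9938 / 10 = 43.4 m.

43.4 m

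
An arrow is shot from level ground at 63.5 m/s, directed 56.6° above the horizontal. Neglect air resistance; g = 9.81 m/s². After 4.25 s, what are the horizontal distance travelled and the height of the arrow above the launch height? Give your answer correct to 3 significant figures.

x = 149 m, y = 137 m

v_x = 63.5 cos 56.6° = 34.96 m/s; v_y0 = 63.5 sin 56.6° = 53.01 m/s.
x = v_x t = 34.96 × 4.25 = 149 m.
y = v_y0 t − ½ g t² = 53.01×4.25 − 4.905×4.25² = 137 m.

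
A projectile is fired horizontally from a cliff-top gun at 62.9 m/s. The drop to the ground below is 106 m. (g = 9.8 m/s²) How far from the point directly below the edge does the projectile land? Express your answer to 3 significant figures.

293 m

Initial vertical velocity is zero, so the fall time comes from h = ½ g t²: t = √(2 × 106 / 9.8) = 4.651 s.
Horizontal motion is uniform at 62.9 m/s, so x = 62.9 × 4.651 = 293 m.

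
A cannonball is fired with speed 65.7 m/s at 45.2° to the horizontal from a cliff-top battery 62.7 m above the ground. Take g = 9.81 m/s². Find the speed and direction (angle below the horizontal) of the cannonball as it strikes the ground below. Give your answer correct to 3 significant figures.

74.5 m/s at 51.6° below the horizontal

v_x = 65.7 cos 45.2° = 46.29 m/s (constant).
|v_y| at impact = √((46.62)² + 2×9.81×62.7) = 58.34 m/s.
Speed = √(46.29² + 58.34²) = 74.5 m/s; angle = arctan(58.34/46.29) = 51.6° below horizontal.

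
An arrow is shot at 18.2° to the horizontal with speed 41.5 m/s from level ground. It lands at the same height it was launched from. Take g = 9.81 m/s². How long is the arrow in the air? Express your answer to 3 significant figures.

2.64 s

Vertical component: v_y = 41.5 sin 18.2° = 12.96 m/s.
For a projectile landing at launch height, time of flight is t = 2 v_y / g = 2 × 12.96 / 9.81 = 2.64 s.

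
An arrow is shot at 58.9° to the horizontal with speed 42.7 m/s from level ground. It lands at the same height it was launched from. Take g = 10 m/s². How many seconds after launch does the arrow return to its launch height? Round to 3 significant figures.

7.31 s

Vertical component: v_y = 42.7 sin 58.9° = 36.56 m/s.
For a projectile landing at launch height, time of flight is t = 2 v_y / g = 2 × 36.56 / 10 = 7.31 s.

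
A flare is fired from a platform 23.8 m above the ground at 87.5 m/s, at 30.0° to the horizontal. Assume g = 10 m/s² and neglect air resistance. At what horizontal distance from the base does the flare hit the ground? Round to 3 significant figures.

702 m

Components: v_x = 87.5 cos 30.0° = 75.78 m/s, v_y = 87.5 sin 30.0° = 43.75 m/s.
Vertical: 0 = 23.8 + 43.75 t − ½(10) t² ⇒ 5.000 t² − 43.75 t − 23.8 = 0.
t = [43.75 + √(1914 + 476.0)] / 10.00 = 9.264 s.
Horizontal: R = v_x · t = 75.78 × 9.264 = 702 m.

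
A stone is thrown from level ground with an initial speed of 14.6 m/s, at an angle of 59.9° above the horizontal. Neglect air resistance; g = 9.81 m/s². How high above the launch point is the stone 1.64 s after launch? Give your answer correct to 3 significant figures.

7.52 m

v_y0 = 14.6 sin 59.9° = 12.63 m/s.
y(t) = v_y0 t − ½ g t² = 12.63×1.64 − 4.905×1.64² = 7.52 m.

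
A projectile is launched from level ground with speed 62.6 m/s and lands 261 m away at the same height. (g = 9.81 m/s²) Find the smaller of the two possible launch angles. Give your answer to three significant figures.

20.4°

Level-ground range: R = v₀² sin(2θ)/g ⇒ sin 2θ = R g / v₀² = 261×9.81/62.6² = 0.6534.
2θ = arcsin(0.6534) = 40.80° or 180° − 40.80° = 139.20°.
So θ = 20.4° or θ = 69.6°.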